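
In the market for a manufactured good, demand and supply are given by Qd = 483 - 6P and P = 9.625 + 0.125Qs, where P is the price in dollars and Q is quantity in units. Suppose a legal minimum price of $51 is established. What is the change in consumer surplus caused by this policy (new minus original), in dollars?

Rearranging supply gives Qs = 8P - 77. Without the control the market clears where 483 - 6P = 8P - 77, i.e. P* = 40 and Q* = 243.
The floor of 51 is above the equilibrium price 40, so it binds.
At P = 51: Qd = 483 - 6·51 = 177 and Qs = 8·51 - 77 = 331.
Consumer surplus without the control is ½ · (80.5 - 40) · 243 = 4920.75.
With the floor, consumers buy 177 units at 51, so CS = ½ · (80.5 - 51) · 177 = 2610.75.
Change in consumer surplus = 2610.75 - 4920.75 = -2310.

-2310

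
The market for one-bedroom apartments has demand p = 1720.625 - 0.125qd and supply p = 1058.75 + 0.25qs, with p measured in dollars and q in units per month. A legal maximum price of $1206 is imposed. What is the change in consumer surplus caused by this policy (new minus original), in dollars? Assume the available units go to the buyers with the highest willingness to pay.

86730

Rearranging demand gives qd = 13765 - 8p; rearranging supply gives qs = 4p - 4235. Without the control the market clears where 13765 - 8p = 4p - 4235, i.e. p* = 1500 and q* = 1765.
Since 1206 < 1500, the ceiling is binding.
At p = 1206: qd = 13765 - 8·1206 = 4117 and qs = 4·1206 - 4235 = 589.
Consumer surplus without the control is ½ · (1720.625 - 1500) · 1765 = 194701.5625.
With the ceiling, 589 units are sold at 1206 (assume they go to the highest-value buyers). The demand price at q = 589 is 1647, so CS = ½ · [(1720.625 - 1206) + (1647 - 1206)] · 589 = 281431.5625.
Change in consumer surplus = 281431.5625 - 194701.5625 = 86730.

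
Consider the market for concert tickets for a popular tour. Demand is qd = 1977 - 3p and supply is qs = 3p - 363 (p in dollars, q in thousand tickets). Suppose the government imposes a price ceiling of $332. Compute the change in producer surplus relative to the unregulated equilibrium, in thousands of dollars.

-41760

Setting quantity demanded equal to quantity supplied, 1977 - 3p = 3p - 363, gives p* = 390 and q* = 807.
Because the ceiling (332) lies below the market-clearing price, it is binding.
At p = 332: qd = 1977 - 3·332 = 981 and qs = 3·332 - 363 = 633.
Producer surplus without the control is ½ · (390 - 121) · 807 = 108541.5.
With the ceiling, producers sell 633 units at 332, so PS = ½ · (332 - 121) · 633 = 66781.5.
Change in producer surplus = 66781.5 - 108541.5 = -41760.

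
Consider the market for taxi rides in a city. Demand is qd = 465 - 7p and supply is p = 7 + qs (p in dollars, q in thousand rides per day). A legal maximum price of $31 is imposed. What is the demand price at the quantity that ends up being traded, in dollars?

Rearranging supply gives qs = p - 7. Without the control the market clears where 465 - 7p = p - 7, i.e. p* = 59 and q* = 52.
Because the ceiling (31) lies below the market-clearing price, it is binding.
At p = 31: qd = 465 - 7·31 = 248 and qs = 31 - 7 = 24.
Only 24 units reach the market. On the demand curve, the marginal buyer's willingness to pay at q = 24 is (465 - 24)/7 = 63.

63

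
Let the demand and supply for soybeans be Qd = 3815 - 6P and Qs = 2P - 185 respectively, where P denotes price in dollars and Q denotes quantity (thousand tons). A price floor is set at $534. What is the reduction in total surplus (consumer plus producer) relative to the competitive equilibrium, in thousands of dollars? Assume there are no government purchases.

Equilibrium: 3815 - 6P = 2P - 185, so 4000 = 8P and P* = 500, Q* = 815.
The floor of 534 is above the equilibrium price 500, so it binds.
At P = 534: Qd = 3815 - 6·534 = 611 and Qs = 2·534 - 185 = 883.
Quantity traded falls to 611. At Q = 611 the demand price is (3815 - 611)/6 = 534 and the supply price is (185 + 611)/2 = 398.
Deadweight loss = ½ · (534 - 398) · (815 - 611) = ½ · 136 · 204 = 13872.

13872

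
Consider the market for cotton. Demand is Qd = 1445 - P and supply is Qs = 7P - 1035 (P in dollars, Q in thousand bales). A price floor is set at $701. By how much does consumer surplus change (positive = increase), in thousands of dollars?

-367344.5

Without the control the market clears where 1445 - P = 7P - 1035, i.e. P* = 310 and Q* = 1135.
Since 701 > 310, the floor is binding.
At P = 701: Qd = 1445 - 701 = 744 and Qs = 7·701 - 1035 = 3872.
Consumer surplus without the control is ½ · (1445 - 310) · 1135 = 644112.5.
With the floor, consumers buy 744 units at 701, so CS = ½ · (1445 - 701) · 744 = 276768.
Change in consumer surplus = 276768 - 644112.5 = -367344.5.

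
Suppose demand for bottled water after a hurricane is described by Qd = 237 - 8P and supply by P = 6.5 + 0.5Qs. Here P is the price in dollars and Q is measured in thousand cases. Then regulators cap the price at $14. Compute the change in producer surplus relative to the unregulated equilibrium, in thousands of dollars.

Rearranging supply gives Qs = 2P - 13. Setting quantity demanded equal to quantity supplied, 237 - 8P = 2P - 13, gives P* = 25 and Q* = 37.
Since 14 < 25, the ceiling is binding.
At P = 14: Qd = 237 - 8·14 = 125 and Qs = 2·14 - 13 = 15.
Producer surplus without the control is ½ · (25 - 6.5) · 37 = 342.25.
With the ceiling, producers sell 15 units at 14, so PS = ½ · (14 - 6.5) · 15 = 56.25.
Change in producer surplus = 56.25 - 342.25 = -286.

-286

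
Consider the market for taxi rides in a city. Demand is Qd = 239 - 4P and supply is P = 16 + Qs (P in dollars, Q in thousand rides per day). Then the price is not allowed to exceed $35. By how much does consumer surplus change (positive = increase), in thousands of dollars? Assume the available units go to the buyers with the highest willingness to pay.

272

Rearranging supply gives Qs = P - 16. In a free market, 239 - 4P = P - 16 gives the equilibrium P* = 51, Q* = 35.
The ceiling of 35 is below the equilibrium price 51, so it binds.
At P = 35: Qd = 239 - 4·35 = 99 and Qs = 35 - 16 = 19.
Consumer surplus without the control is ½ · (59.75 - 51) · 35 = 153.125.
With the ceiling, 19 units are sold at 35 (assume they go to the highest-value buyers). The demand price at Q = 19 is 55, so CS = ½ · [(59.75 - 35) + (55 - 35)] · 19 = 425.125.
Change in consumer surplus = 425.125 - 153.125 = 272.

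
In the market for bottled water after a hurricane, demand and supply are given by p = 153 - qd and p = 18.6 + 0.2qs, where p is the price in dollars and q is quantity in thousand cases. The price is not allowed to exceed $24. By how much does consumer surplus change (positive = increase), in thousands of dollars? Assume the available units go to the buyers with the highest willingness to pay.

-3153.5

Rearranging demand gives qd = 153 - p; rearranging supply gives qs = 5p - 93. In a free market, 153 - p = 5p - 93 gives the equilibrium p* = 41, q* = 112.
Since 24 < 41, the ceiling is binding.
At p = 24: qd = 153 - 24 = 129 and qs = 5·24 - 93 = 27.
Consumer surplus without the control is ½ · (153 - 41) · 112 = 6272.
With the ceiling, 27 units are sold at 24 (assume they go to the highest-value buyers). The demand price at q = 27 is 126, so CS = ½ · [(153 - 24) + (126 - 24)] · 27 = 3118.5.
Change in consumer surplus = 3118.5 - 6272 = -3153.5.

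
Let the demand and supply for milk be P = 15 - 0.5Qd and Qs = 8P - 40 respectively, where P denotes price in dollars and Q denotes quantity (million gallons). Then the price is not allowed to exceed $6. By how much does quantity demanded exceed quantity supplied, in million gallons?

Rearranging demand gives Qd = 30 - 2P. Setting quantity demanded equal to quantity supplied, 30 - 2P = 8P - 40, gives P* = 7 and Q* = 16.
Because the ceiling (6) lies below the market-clearing price, it is binding.
At P = 6: Qd = 30 - 2·6 = 18 and Qs = 8·6 - 40 = 8.
Shortage = Qd - Qs = 18 - 8 = 10.

10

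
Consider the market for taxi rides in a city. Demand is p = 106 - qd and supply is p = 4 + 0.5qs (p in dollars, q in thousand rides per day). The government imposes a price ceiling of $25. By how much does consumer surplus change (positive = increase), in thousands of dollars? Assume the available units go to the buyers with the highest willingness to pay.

Rearranging demand gives qd = 106 - p; rearranging supply gives qs = 2p - 8. Without the control the market clears where 106 - p = 2p - 8, i.e. p* = 38 and q* = 68.
Since 25 < 38, the ceiling is binding.
At p = 25: qd = 106 - 25 = 81 and qs = 2·25 - 8 = 42.
Consumer surplus without the control is ½ · (106 - 38) · 68 = 2312.
With the ceiling, 42 units are sold at 25 (assume they go to the highest-value buyers). The demand price at q = 42 is 64, so CS = ½ · [(106 - 25) + (64 - 25)] · 42 = 2520.
Change in consumer surplus = 2520 - 2312 = 208.

208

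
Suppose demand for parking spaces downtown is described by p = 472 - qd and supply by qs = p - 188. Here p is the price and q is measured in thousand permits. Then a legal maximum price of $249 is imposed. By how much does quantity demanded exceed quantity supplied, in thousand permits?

162

Rearranging demand gives qd = 472 - p. Without the control the market clears where 472 - p = p - 188, i.e. p* = 330 and q* = 142.
Since 249 < 330, the ceiling is binding.
At p = 249: qd = 472 - 249 = 223 and qs = 249 - 188 = 61.
Shortage = qd - qs = 223 - 61 = 162.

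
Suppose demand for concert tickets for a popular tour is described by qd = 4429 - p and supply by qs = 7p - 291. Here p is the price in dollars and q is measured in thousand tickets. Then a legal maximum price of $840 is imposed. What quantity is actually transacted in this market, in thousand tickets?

Setting quantity demanded equal to quantity supplied, 4429 - p = 7p - 291, gives p* = 590 and q* = 3839.
Since 840 is above p* = 590, the ceiling does not bind and the free-market outcome prevails.

3839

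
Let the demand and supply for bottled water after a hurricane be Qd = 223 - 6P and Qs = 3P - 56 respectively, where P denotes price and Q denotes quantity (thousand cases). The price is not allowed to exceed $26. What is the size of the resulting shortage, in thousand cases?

Setting quantity demanded equal to quantity supplied, 223 - 6P = 3P - 56, gives P* = 31 and Q* = 37.
Since 26 < 31, the ceiling is binding.
At P = 26: Qd = 223 - 6·26 = 67 and Qs = 3·26 - 56 = 22.
Shortage = Qd - Qs = 67 - 22 = 45.

45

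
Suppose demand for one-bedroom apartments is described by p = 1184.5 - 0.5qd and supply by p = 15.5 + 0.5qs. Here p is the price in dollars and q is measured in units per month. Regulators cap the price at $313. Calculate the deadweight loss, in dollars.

Rearranging demand gives qd = 2369 - 2p; rearranging supply gives qs = 2p - 31. Equilibrium: 2369 - 2p = 2p - 31, so 2400 = 4p and p* = 600, q* = 1169.
Because the ceiling (313) lies below the market-clearing price, it is binding.
At p = 313: qd = 2369 - 2·313 = 1743 and qs = 2·313 - 31 = 595.
Quantity traded falls to 595. At q = 595 the demand price is (2369 - 595)/2 = 887 and the supply price is (31 + 595)/2 = 313.
Deadweight loss = ½ · (887 - 313) · (1169 - 595) = ½ · 574 · 574 = 164738.

164738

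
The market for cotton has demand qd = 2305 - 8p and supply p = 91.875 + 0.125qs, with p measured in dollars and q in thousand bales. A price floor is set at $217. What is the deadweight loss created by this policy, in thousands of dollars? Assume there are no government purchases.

5832

Rearranging supply gives qs = 8p - 735. Setting quantity demanded equal to quantity supplied, 2305 - 8p = 8p - 735, gives p* = 190 and q* = 785.
Since 217 > 190, the floor is binding.
At p = 217: qd = 2305 - 8·217 = 569 and qs = 8·217 - 735 = 1001.
Quantity traded falls to 569. At q = 569 the demand price is (2305 - 569)/8 = 217 and the supply price is (735 + 569)/8 = 163.
Deadweight loss = ½ · (217 - 163) · (785 - 569) = ½ · 54 · 216 = 5832.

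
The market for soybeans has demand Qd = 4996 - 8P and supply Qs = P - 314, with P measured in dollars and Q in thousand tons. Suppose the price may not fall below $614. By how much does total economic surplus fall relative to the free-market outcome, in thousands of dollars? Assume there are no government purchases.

20736

Setting quantity demanded equal to quantity supplied, 4996 - 8P = P - 314, gives P* = 590 and Q* = 276.
Since 614 > 590, the floor is binding.
At P = 614: Qd = 4996 - 8·614 = 84 and Qs = 614 - 314 = 300.
Quantity traded falls to 84. At Q = 84 the demand price is (4996 - 84)/8 = 614 and the supply price is 314 + 84 = 398.
Deadweight loss = ½ · (614 - 398) · (276 - 84) = ½ · 216 · 192 = 20736.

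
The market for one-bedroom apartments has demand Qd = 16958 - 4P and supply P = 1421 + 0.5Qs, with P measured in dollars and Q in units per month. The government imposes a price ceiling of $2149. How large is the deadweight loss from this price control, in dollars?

Rearranging supply gives Qs = 2P - 2842. Without the control the market clears where 16958 - 4P = 2P - 2842, i.e. P* = 3300 and Q* = 3758.
Because the ceiling (2149) lies below the market-clearing price, it is binding.
At P = 2149: Qd = 16958 - 4·2149 = 8362 and Qs = 2·2149 - 2842 = 1456.
Quantity traded falls to 1456. At Q = 1456 the demand price is (16958 - 1456)/4 = 3875.5 and the supply price is (2842 + 1456)/2 = 2149.
Deadweight loss = ½ · (3875.5 - 2149) · (3758 - 1456) = ½ · 1726.5 · 2302 = 1987201.5.

1987201.5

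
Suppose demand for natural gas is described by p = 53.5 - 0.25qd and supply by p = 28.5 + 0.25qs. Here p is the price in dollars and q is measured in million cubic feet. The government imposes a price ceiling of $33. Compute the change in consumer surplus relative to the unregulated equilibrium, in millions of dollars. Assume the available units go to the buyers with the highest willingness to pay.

16

Rearranging demand gives qd = 214 - 4p; rearranging supply gives qs = 4p - 114. Setting quantity demanded equal to quantity supplied, 214 - 4p = 4p - 114, gives p* = 41 and q* = 50.
Because the ceiling (33) lies below the market-clearing price, it is binding.
At p = 33: qd = 214 - 4·33 = 82 and qs = 4·33 - 114 = 18.
Consumer surplus without the control is ½ · (53.5 - 41) · 50 = 312.5.
With the ceiling, 18 units are sold at 33 (assume they go to the highest-value buyers). The demand price at q = 18 is 49, so CS = ½ · [(53.5 - 33) + (49 - 33)] · 18 = 328.5.
Change in consumer surplus = 328.5 - 312.5 = 16.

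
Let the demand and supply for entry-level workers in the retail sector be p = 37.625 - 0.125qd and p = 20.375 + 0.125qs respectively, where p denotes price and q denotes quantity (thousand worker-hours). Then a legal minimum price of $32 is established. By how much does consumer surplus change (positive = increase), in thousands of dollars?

-171

Rearranging demand gives qd = 301 - 8p; rearranging supply gives qs = 8p - 163. Without the control the market clears where 301 - 8p = 8p - 163, i.e. p* = 29 and q* = 69.
Since 32 > 29, the floor is binding.
At p = 32: qd = 301 - 8·32 = 45 and qs = 8·32 - 163 = 93.
Consumer surplus without the control is ½ · (37.625 - 29) · 69 = 297.5625.
With the floor, consumers buy 45 units at 32, so CS = ½ · (37.625 - 32) · 45 = 126.5625.
Change in consumer surplus = 126.5625 - 297.5625 = -171.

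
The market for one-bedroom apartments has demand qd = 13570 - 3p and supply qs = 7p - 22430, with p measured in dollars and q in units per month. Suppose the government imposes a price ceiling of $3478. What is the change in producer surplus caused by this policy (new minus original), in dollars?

Equilibrium: 13570 - 3p = 7p - 22430, so 36000 = 10p and p* = 3600, q* = 2770.
Since 3478 < 3600, the ceiling is binding.
At p = 3478: qd = 13570 - 3·3478 = 3136 and qs = 7·3478 - 22430 = 1916.
Producer surplus without the control is ½ · (3600 - 22430/7) · 2770 = 3836450/7.
With the ceiling, producers sell 1916 units at 3478, so PS = ½ · (3478 - 22430/7) · 1916 = 1835528/7.
Change in producer surplus = 1835528/7 - 3836450/7 = -285846.

-285846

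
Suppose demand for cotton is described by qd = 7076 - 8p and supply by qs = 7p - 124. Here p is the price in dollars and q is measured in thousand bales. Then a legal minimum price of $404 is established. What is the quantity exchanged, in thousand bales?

Equilibrium: 7076 - 8p = 7p - 124, so 7200 = 15p and p* = 480, q* = 3236.
Since 404 is below p* = 480, the floor does not bind and the free-market outcome prevails.

3236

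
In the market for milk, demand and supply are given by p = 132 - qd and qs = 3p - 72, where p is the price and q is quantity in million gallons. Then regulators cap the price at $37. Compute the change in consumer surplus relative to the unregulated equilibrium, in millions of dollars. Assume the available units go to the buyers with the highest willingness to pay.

-336

Rearranging demand gives qd = 132 - p. Equilibrium: 132 - p = 3p - 72, so 204 = 4p and p* = 51, q* = 81.
Since 37 < 51, the ceiling is binding.
At p = 37: qd = 132 - 37 = 95 and qs = 3·37 - 72 = 39.
Consumer surplus without the control is ½ · (132 - 51) · 81 = 3280.5.
With the ceiling, 39 units are sold at 37 (assume they go to the highest-value buyers). The demand price at q = 39 is 93, so CS = ½ · [(132 - 37) + (93 - 37)] · 39 = 2944.5.
Change in consumer surplus = 2944.5 - 3280.5 = -336.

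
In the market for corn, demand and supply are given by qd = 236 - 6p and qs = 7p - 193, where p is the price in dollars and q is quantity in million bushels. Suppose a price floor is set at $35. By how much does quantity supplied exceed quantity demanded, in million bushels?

Without the control the market clears where 236 - 6p = 7p - 193, i.e. p* = 33 and q* = 38.
Because the floor (35) lies above the market-clearing price, it is binding.
At p = 35: qd = 236 - 6·35 = 26 and qs = 7·35 - 193 = 52.
Surplus = qs - qd = 52 - 26 = 26.

26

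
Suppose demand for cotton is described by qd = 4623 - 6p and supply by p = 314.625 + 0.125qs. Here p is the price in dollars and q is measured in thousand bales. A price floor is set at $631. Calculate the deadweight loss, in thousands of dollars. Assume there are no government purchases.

76865.25

Rearranging supply gives qs = 8p - 2517. Without the control the market clears where 4623 - 6p = 8p - 2517, i.e. p* = 510 and q* = 1563.
The floor of 631 is above the equilibrium price 510, so it binds.
At p = 631: qd = 4623 - 6·631 = 837 and qs = 8·631 - 2517 = 2531.
Quantity traded falls to 837. At q = 837 the demand price is (4623 - 837)/6 = 631 and the supply price is (2517 + 837)/8 = 419.25.
Deadweight loss = ½ · (631 - 419.25) · (1563 - 837) = ½ · 211.75 · 726 = 76865.25.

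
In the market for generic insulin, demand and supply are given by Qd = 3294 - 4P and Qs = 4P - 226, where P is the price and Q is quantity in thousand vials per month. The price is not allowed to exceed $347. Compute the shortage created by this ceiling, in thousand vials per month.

In a free market, 3294 - 4P = 4P - 226 gives the equilibrium P* = 440, Q* = 1534.
Because the ceiling (347) lies below the market-clearing price, it is binding.
At P = 347: Qd = 3294 - 4·347 = 1906 and Qs = 4·347 - 226 = 1162.
Shortage = Qd - Qs = 1906 - 1162 = 744.

744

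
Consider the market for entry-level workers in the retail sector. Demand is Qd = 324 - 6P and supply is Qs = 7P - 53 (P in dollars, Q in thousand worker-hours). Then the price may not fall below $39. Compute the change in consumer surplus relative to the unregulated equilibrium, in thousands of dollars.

In a free market, 324 - 6P = 7P - 53 gives the equilibrium P* = 29, Q* = 150.
Since 39 > 29, the floor is binding.
At P = 39: Qd = 324 - 6·39 = 90 and Qs = 7·39 - 53 = 220.
Consumer surplus without the control is ½ · (54 - 29) · 150 = 1875.
With the floor, consumers buy 90 units at 39, so CS = ½ · (54 - 39) · 90 = 675.
Change in consumer surplus = 675 - 1875 = -1200.

-1200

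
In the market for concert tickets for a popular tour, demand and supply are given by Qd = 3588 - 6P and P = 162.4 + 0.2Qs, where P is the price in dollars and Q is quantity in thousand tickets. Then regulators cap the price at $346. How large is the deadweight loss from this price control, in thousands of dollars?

13365

Rearranging supply gives Qs = 5P - 812. Equilibrium: 3588 - 6P = 5P - 812, so 4400 = 11P and P* = 400, Q* = 1188.
The ceiling of 346 is below the equilibrium price 400, so it binds.
At P = 346: Qd = 3588 - 6·346 = 1512 and Qs = 5·346 - 812 = 918.
Quantity traded falls to 918. At Q = 918 the demand price is (3588 - 918)/6 = 445 and the supply price is (812 + 918)/5 = 346.
Deadweight loss = ½ · (445 - 346) · (1188 - 918) = ½ · 99 · 270 = 13365.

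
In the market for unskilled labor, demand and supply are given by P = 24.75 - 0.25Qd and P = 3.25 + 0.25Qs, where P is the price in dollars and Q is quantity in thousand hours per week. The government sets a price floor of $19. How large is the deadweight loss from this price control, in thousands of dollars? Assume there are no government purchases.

Rearranging demand gives Qd = 99 - 4P; rearranging supply gives Qs = 4P - 13. Without the control the market clears where 99 - 4P = 4P - 13, i.e. P* = 14 and Q* = 43.
The floor of 19 is above the equilibrium price 14, so it binds.
At P = 19: Qd = 99 - 4·19 = 23 and Qs = 4·19 - 13 = 63.
Quantity traded falls to 23. At Q = 23 the demand price is (99 - 23)/4 = 19 and the supply price is (13 + 23)/4 = 9.
Deadweight loss = ½ · (19 - 9) · (43 - 23) = ½ · 10 · 20 = 100.

100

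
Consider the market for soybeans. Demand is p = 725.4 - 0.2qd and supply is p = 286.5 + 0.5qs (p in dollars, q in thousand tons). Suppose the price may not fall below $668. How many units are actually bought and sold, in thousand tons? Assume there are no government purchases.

Rearranging demand gives qd = 3627 - 5p; rearranging supply gives qs = 2p - 573. In a free market, 3627 - 5p = 2p - 573 gives the equilibrium p* = 600, q* = 627.
Since 668 > 600, the floor is binding.
At p = 668: qd = 3627 - 5·668 = 287 and qs = 2·668 - 573 = 763.
The quantity actually transacted is the short side, demand: 287.

287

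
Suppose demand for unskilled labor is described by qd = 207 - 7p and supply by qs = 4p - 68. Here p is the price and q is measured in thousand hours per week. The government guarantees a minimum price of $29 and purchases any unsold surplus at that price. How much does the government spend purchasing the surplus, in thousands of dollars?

1276

Setting quantity demanded equal to quantity supplied, 207 - 7p = 4p - 68, gives p* = 25 and q* = 32.
Since 29 > 25, the floor is binding.
At p = 29: qd = 207 - 7·29 = 4 and qs = 4·29 - 68 = 48.
Surplus = qs - qd = 44.
Government expenditure = surplus × support price = 44 × 29 = 1276.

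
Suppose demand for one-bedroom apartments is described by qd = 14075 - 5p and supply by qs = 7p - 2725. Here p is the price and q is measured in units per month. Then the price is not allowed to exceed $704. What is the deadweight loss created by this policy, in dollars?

4069094.4

In a free market, 14075 - 5p = 7p - 2725 gives the equilibrium p* = 1400, q* = 7075.
The ceiling of 704 is below the equilibrium price 1400, so it binds.
At p = 704: qd = 14075 - 5·704 = 10555 and qs = 7·704 - 2725 = 2203.
Quantity traded falls to 2203. At q = 2203 the demand price is (14075 - 2203)/5 = 2374.4 and the supply price is (2725 + 2203)/7 = 704.
Deadweight loss = ½ · (2374.4 - 704) · (7075 - 2203) = ½ · 1670.4 · 4872 = 4069094.4.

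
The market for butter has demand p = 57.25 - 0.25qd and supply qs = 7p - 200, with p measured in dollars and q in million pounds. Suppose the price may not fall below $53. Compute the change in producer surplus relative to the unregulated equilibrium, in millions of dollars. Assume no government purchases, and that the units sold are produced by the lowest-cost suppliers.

14

Rearranging demand gives qd = 229 - 4p. Setting quantity demanded equal to quantity supplied, 229 - 4p = 7p - 200, gives p* = 39 and q* = 73.
The floor of 53 is above the equilibrium price 39, so it binds.
At p = 53: qd = 229 - 4·53 = 17 and qs = 7·53 - 200 = 171.
Producer surplus without the control is ½ · (39 - 200/7) · 73 = 5329/14.
With the floor, 17 units are sold at 53. The supply price at q = 17 is 31, so PS = ½ · [(53 - 200/7) + (53 - 31)] · 17 = 5525/14.
Change in producer surplus = 5525/14 - 5329/14 = 14.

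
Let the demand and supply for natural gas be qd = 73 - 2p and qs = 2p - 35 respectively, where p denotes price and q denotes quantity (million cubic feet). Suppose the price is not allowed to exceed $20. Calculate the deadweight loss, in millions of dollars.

Equilibrium: 73 - 2p = 2p - 35, so 108 = 4p and p* = 27, q* = 19.
Because the ceiling (20) lies below the market-clearing price, it is binding.
At p = 20: qd = 73 - 2·20 = 33 and qs = 2·20 - 35 = 5.
Quantity traded falls to 5. At q = 5 the demand price is (73 - 5)/2 = 34 and the supply price is (35 + 5)/2 = 20.
Deadweight loss = ½ · (34 - 20) · (19 - 5) = ½ · 14 · 14 = 98.

98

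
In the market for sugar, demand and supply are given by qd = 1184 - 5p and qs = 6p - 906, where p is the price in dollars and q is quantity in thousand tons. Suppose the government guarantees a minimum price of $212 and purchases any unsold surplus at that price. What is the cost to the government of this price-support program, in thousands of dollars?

51304

Equilibrium: 1184 - 5p = 6p - 906, so 2090 = 11p and p* = 190, q* = 234.
The floor of 212 is above the equilibrium price 190, so it binds.
At p = 212: qd = 1184 - 5·212 = 124 and qs = 6·212 - 906 = 366.
Surplus = qs - qd = 242.
Government expenditure = surplus × support price = 242 × 212 = 51304.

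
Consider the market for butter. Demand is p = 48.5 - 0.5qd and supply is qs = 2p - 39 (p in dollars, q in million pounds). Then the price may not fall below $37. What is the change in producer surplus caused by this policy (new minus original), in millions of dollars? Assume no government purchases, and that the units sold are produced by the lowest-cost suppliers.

Rearranging demand gives qd = 97 - 2p. Without the control the market clears where 97 - 2p = 2p - 39, i.e. p* = 34 and q* = 29.
Since 37 > 34, the floor is binding.
At p = 37: qd = 97 - 2·37 = 23 and qs = 2·37 - 39 = 35.
Producer surplus without the control is ½ · (34 - 19.5) · 29 = 210.25.
With the floor, 23 units are sold at 37. The supply price at q = 23 is 31, so PS = ½ · [(37 - 19.5) + (37 - 31)] · 23 = 270.25.
Change in producer surplus = 270.25 - 210.25 = 60.

60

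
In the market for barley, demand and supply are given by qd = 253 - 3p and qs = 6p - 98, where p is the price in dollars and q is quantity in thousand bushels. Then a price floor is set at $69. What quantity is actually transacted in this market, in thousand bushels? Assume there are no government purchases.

46

Without the control the market clears where 253 - 3p = 6p - 98, i.e. p* = 39 and q* = 136.
The floor of 69 is above the equilibrium price 39, so it binds.
At p = 69: qd = 253 - 3·69 = 46 and qs = 6·69 - 98 = 316.
The quantity actually transacted is the short side, demand: 46.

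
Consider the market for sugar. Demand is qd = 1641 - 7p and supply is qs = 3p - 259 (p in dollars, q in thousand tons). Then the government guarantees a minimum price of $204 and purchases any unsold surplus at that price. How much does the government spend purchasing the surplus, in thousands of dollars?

28560

Without the control the market clears where 1641 - 7p = 3p - 259, i.e. p* = 190 and q* = 311.
Since 204 > 190, the floor is binding.
At p = 204: qd = 1641 - 7·204 = 213 and qs = 3·204 - 259 = 353.
Surplus = qs - qd = 140.
Government expenditure = surplus × support price = 140 × 204 = 28560.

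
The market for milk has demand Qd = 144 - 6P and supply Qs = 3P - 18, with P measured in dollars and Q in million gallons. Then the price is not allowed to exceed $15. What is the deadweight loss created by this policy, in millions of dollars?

20.25

Without the control the market clears where 144 - 6P = 3P - 18, i.e. P* = 18 and Q* = 36.
Since 15 < 18, the ceiling is binding.
At P = 15: Qd = 144 - 6·15 = 54 and Qs = 3·15 - 18 = 27.
Quantity traded falls to 27. At Q = 27 the demand price is (144 - 27)/6 = 19.5 and the supply price is (18 + 27)/3 = 15.
Deadweight loss = ½ · (19.5 - 15) · (36 - 27) = ½ · 4.5 · 9 = 20.25.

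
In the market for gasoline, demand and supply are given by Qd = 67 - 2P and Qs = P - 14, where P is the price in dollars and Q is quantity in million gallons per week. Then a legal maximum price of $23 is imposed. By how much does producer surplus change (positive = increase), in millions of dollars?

In a free market, 67 - 2P = P - 14 gives the equilibrium P* = 27, Q* = 13.
The ceiling of 23 is below the equilibrium price 27, so it binds.
At P = 23: Qd = 67 - 2·23 = 21 and Qs = 23 - 14 = 9.
Producer surplus without the control is ½ · (27 - 14) · 13 = 84.5.
With the ceiling, producers sell 9 units at 23, so PS = ½ · (23 - 14) · 9 = 40.5.
Change in producer surplus = 40.5 - 84.5 = -44.

-44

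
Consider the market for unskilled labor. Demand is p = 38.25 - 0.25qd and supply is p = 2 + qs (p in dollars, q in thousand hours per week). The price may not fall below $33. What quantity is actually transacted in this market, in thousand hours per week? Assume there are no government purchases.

Rearranging demand gives qd = 153 - 4p; rearranging supply gives qs = p - 2. Without the control the market clears where 153 - 4p = p - 2, i.e. p* = 31 and q* = 29.
The floor of 33 is above the equilibrium price 31, so it binds.
At p = 33: qd = 153 - 4·33 = 21 and qs = 33 - 2 = 31.
The quantity actually transacted is the short side, demand: 21.

21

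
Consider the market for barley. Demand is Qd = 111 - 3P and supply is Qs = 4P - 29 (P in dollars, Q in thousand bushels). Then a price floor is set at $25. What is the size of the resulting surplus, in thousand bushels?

Without the control the market clears where 111 - 3P = 4P - 29, i.e. P* = 20 and Q* = 51.
Since 25 > 20, the floor is binding.
At P = 25: Qd = 111 - 3·25 = 36 and Qs = 4·25 - 29 = 71.
Surplus = Qs - Qd = 71 - 36 = 35.

35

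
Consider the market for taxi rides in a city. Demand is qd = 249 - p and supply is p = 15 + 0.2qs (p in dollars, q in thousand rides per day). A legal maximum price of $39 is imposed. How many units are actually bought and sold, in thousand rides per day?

120

Rearranging supply gives qs = 5p - 75. Setting quantity demanded equal to quantity supplied, 249 - p = 5p - 75, gives p* = 54 and q* = 195.
The ceiling of 39 is below the equilibrium price 54, so it binds.
At p = 39: qd = 249 - 39 = 210 and qs = 5·39 - 75 = 120.
The quantity actually transacted is the short side, supply: 120.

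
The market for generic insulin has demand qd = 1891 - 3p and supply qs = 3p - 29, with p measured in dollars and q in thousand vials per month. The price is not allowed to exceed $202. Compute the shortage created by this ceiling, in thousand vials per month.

Setting quantity demanded equal to quantity supplied, 1891 - 3p = 3p - 29, gives p* = 320 and q* = 931.
Because the ceiling (202) lies below the market-clearing price, it is binding.
At p = 202: qd = 1891 - 3·202 = 1285 and qs = 3·202 - 29 = 577.
Shortage = qd - qs = 1285 - 577 = 708.

708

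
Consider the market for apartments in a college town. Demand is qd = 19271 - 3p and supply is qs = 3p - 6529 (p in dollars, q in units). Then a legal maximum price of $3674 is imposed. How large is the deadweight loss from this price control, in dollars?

Setting quantity demanded equal to quantity supplied, 19271 - 3p = 3p - 6529, gives p* = 4300 and q* = 6371.
Since 3674 < 4300, the ceiling is binding.
At p = 3674: qd = 19271 - 3·3674 = 8249 and qs = 3·3674 - 6529 = 4493.
Quantity traded falls to 4493. At q = 4493 the demand price is (19271 - 4493)/3 = 4926 and the supply price is (6529 + 4493)/3 = 3674.
Deadweight loss = ½ · (4926 - 3674) · (6371 - 4493) = ½ · 1252 · 1878 = 1175628.

1175628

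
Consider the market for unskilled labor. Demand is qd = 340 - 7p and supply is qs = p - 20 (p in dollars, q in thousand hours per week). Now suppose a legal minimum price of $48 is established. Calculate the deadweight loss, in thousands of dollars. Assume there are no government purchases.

Setting quantity demanded equal to quantity supplied, 340 - 7p = p - 20, gives p* = 45 and q* = 25.
The floor of 48 is above the equilibrium price 45, so it binds.
At p = 48: qd = 340 - 7·48 = 4 and qs = 48 - 20 = 28.
Quantity traded falls to 4. At q = 4 the demand price is (340 - 4)/7 = 48 and the supply price is 20 + 4 = 24.
Deadweight loss = ½ · (48 - 24) · (25 - 4) = ½ · 24 · 21 = 252.

252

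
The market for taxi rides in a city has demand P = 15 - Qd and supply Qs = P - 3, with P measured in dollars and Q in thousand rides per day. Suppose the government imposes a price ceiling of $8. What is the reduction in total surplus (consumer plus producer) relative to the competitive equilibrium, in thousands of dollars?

1

Rearranging demand gives Qd = 15 - P. Setting quantity demanded equal to quantity supplied, 15 - P = P - 3, gives P* = 9 and Q* = 6.
The ceiling of 8 is below the equilibrium price 9, so it binds.
At P = 8: Qd = 15 - 8 = 7 and Qs = 8 - 3 = 5.
Quantity traded falls to 5. At Q = 5 the demand price is 15 - 5 = 10 and the supply price is 3 + 5 = 8.
Deadweight loss = ½ · (10 - 8) · (6 - 5) = ½ · 2 · 1 = 1.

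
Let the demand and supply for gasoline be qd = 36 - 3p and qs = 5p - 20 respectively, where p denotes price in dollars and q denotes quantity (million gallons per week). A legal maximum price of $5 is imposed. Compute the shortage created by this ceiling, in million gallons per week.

16

In a free market, 36 - 3p = 5p - 20 gives the equilibrium p* = 7, q* = 15.
Since 5 < 7, the ceiling is binding.
At p = 5: qd = 36 - 3·5 = 21 and qs = 5·5 - 20 = 5.
Shortage = qd - qs = 21 - 5 = 16.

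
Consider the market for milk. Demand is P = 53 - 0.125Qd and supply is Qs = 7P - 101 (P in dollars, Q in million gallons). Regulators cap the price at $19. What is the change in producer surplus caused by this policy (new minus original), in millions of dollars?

Rearranging demand gives Qd = 424 - 8P. In a free market, 424 - 8P = 7P - 101 gives the equilibrium P* = 35, Q* = 144.
Because the ceiling (19) lies below the market-clearing price, it is binding.
At P = 19: Qd = 424 - 8·19 = 272 and Qs = 7·19 - 101 = 32.
Producer surplus without the control is ½ · (35 - 101/7) · 144 = 10368/7.
With the ceiling, producers sell 32 units at 19, so PS = ½ · (19 - 101/7) · 32 = 512/7.
Change in producer surplus = 512/7 - 10368/7 = -1408.

-1408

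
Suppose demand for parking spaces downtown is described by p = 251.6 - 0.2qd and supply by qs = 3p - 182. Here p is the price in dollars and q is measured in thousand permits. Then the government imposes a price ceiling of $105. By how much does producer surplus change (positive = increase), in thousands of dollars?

-18412.5

Rearranging demand gives qd = 1258 - 5p. Setting quantity demanded equal to quantity supplied, 1258 - 5p = 3p - 182, gives p* = 180 and q* = 358.
Since 105 < 180, the ceiling is binding.
At p = 105: qd = 1258 - 5·105 = 733 and qs = 3·105 - 182 = 133.
Producer surplus without the control is ½ · (180 - 182/3) · 358 = 64082/3.
With the ceiling, producers sell 133 units at 105, so PS = ½ · (105 - 182/3) · 133 = 17689/6.
Change in producer surplus = 17689/6 - 64082/3 = -18412.5.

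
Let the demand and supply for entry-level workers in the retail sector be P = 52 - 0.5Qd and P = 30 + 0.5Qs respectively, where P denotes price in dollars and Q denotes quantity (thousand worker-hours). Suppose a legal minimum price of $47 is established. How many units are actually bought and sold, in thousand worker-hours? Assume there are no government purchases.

Rearranging demand gives Qd = 104 - 2P; rearranging supply gives Qs = 2P - 60. In a free market, 104 - 2P = 2P - 60 gives the equilibrium P* = 41, Q* = 22.
Because the floor (47) lies above the market-clearing price, it is binding.
At P = 47: Qd = 104 - 2·47 = 10 and Qs = 2·47 - 60 = 34.
The quantity actually transacted is the short side, demand: 10.

10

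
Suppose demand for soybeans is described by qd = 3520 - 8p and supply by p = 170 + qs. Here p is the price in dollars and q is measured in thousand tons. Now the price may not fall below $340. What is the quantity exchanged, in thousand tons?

Rearranging supply gives qs = p - 170. In a free market, 3520 - 8p = p - 170 gives the equilibrium p* = 410, q* = 240.
The floor of 340 is below the equilibrium price 410, so it is not binding; the market clears at p* = 410, q* = 240.

240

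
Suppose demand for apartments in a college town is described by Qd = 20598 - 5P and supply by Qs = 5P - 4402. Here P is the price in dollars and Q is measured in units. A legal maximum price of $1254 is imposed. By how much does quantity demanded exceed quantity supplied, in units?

12460

Without the control the market clears where 20598 - 5P = 5P - 4402, i.e. P* = 2500 and Q* = 8098.
The ceiling of 1254 is below the equilibrium price 2500, so it binds.
At P = 1254: Qd = 20598 - 5·1254 = 14328 and Qs = 5·1254 - 4402 = 1868.
Shortage = Qd - Qs = 14328 - 1868 = 12460.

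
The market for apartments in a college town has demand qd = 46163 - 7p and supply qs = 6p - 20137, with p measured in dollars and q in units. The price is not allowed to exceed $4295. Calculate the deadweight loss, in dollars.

Setting quantity demanded equal to quantity supplied, 46163 - 7p = 6p - 20137, gives p* = 5100 and q* = 10463.
The ceiling of 4295 is below the equilibrium price 5100, so it binds.
At p = 4295: qd = 46163 - 7·4295 = 16098 and qs = 6·4295 - 20137 = 5633.
Quantity traded falls to 5633. At q = 5633 the demand price is (46163 - 5633)/7 = 5790 and the supply price is (20137 + 5633)/6 = 4295.
Deadweight loss = ½ · (5790 - 4295) · (10463 - 5633) = ½ · 1495 · 4830 = 3610425.

3610425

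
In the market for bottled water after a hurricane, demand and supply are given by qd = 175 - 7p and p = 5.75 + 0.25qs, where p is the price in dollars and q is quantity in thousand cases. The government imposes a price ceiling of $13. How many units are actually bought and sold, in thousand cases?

Rearranging supply gives qs = 4p - 23. In a free market, 175 - 7p = 4p - 23 gives the equilibrium p* = 18, q* = 49.
Since 13 < 18, the ceiling is binding.
At p = 13: qd = 175 - 7·13 = 84 and qs = 4·13 - 23 = 29.
The quantity actually transacted is the short side, supply: 29.

29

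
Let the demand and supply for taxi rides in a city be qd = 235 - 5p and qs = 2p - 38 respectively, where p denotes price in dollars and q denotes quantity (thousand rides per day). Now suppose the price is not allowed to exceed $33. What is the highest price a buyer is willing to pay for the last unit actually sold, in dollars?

Setting quantity demanded equal to quantity supplied, 235 - 5p = 2p - 38, gives p* = 39 and q* = 40.
Because the ceiling (33) lies below the market-clearing price, it is binding.
At p = 33: qd = 235 - 5·33 = 70 and qs = 2·33 - 38 = 28.
Only 28 units reach the market. On the demand curve, the marginal buyer's willingness to pay at q = 28 is (235 - 28)/5 = 41.4.

41.4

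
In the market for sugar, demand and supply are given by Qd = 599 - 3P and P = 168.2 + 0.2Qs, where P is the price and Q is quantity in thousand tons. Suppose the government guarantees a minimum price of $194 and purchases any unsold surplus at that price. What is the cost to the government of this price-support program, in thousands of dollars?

21728

Rearranging supply gives Qs = 5P - 841. In a free market, 599 - 3P = 5P - 841 gives the equilibrium P* = 180, Q* = 59.
Because the floor (194) lies above the market-clearing price, it is binding.
At P = 194: Qd = 599 - 3·194 = 17 and Qs = 5·194 - 841 = 129.
Surplus = Qs - Qd = 112.
Government expenditure = surplus × support price = 112 × 194 = 21728.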